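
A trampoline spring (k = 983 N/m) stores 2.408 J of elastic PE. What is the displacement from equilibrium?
x = √(2·PE/k) = √(2·2.408/983) = 0.06999 m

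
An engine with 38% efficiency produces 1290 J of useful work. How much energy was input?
W_in = W_out/η = 1290/0.38 = 3395 J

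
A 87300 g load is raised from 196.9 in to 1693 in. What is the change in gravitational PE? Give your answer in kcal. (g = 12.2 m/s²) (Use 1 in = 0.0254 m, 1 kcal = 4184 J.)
Convert to SI: m = 87.3 kg, Δh = 38.0009 m
ΔPE = mgΔh = (87.3)(12.2)(38.0009) = 40473.3 J = 9.673 kcal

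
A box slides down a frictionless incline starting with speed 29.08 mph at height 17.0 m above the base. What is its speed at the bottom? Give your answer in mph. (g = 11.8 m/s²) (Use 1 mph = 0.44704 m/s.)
Convert to SI: v₀ = 12.9999 m/s, h = 17.0 m
½mv₀² + mgh = ½mv² ⇒ v = √(v₀² + 2gh) = √(12.9999² + 2·11.8·17.0) = 23.8788 m/s = 53.42 mph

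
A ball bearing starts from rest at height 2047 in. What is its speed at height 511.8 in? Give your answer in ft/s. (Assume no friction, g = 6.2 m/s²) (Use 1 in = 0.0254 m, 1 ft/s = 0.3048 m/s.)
Convert to SI: h₁−h₂ = 38.9941 m
mgh₁ = mgh₂ + ½mv² ⇒ v = √(2g(h₁−h₂)) = √(2·6.2·38.9941) = 21.9892 m/s = 72.14 ft/s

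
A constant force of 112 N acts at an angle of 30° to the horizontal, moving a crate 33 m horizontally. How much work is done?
W = F·d·cosθ = (112)(33)cos(30°) = 3201 J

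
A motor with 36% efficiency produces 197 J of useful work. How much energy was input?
W_in = W_out/η = 197/0.36 = 547.2 J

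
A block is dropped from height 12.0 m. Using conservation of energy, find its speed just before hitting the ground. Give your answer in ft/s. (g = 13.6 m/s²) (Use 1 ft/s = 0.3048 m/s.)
mgh = ½mv² ⇒ v = √(2gh) = √(2·13.6·12.0) = 18.0665 m/s = 59.27 ft/s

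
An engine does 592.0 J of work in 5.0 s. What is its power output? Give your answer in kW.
P = W/t = 592.0/5.0 = 118.4 W = 0.1184 kW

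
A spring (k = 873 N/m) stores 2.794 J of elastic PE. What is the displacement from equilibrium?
x = √(2·PE/k) = √(2·2.794/873) = 0.08001 m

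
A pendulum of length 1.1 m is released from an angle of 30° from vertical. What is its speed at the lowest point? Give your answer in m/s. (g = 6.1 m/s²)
h = L(1 − cosθ) = 1.1(1 − cos30°) = 0.147372 m
v = √(2gh) = √(2·6.1·0.147372) = 1.341 m/s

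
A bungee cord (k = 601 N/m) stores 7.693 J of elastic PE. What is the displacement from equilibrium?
x = √(2·PE/k) = √(2·7.693/601) = 0.16 m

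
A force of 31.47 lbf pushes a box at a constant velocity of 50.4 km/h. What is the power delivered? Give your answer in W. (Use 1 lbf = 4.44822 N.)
Convert to SI: F = 139.985 N, v = 14.0 m/s
P = Fv = (139.985)(14.0) = 1960 W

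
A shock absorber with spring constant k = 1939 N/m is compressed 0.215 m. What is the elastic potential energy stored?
PE = ½kx² = ½(1939)(0.215)² = 44.82 J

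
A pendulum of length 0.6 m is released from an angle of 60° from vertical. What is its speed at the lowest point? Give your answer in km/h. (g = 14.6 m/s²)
h = L(1 − cosθ) = 0.6(1 − cos60°) = 0.3 m
v = √(2gh) = √(2·14.6·0.3) = 2.95973 m/s = 10.66 km/h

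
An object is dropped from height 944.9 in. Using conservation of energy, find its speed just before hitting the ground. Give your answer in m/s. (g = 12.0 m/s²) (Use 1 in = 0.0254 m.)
Convert to SI: h = 24.0005 m
mgh = ½mv² ⇒ v = √(2gh) = √(2·12.0·24.0005) = 24.0 m/s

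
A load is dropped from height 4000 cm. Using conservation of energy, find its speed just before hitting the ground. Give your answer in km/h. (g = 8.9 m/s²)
Convert to SI: h = 40.0 m
mgh = ½mv² ⇒ v = √(2gh) = √(2·8.9·40.0) = 26.6833 m/s = 96.06 km/h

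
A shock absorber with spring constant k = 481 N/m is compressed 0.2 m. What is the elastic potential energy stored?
PE = ½kx² = ½(481)(0.2)² = 9.62 J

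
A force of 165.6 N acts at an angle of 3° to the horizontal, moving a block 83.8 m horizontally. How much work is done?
W = F·d·cosθ = (165.6)(83.8)cos(3°) = 13860 J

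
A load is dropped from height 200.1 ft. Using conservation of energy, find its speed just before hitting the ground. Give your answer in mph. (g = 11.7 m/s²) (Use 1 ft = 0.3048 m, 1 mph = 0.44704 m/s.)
Convert to SI: h = 60.9905 m
mgh = ½mv² ⇒ v = √(2gh) = √(2·11.7·60.9905) = 37.778 m/s = 84.51 mph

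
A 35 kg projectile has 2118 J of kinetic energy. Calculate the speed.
v = √(2·KE/m) = √(2·2118/35) = 11.0 m/s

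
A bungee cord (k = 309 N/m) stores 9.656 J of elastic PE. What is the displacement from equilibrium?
x = √(2·PE/k) = √(2·9.656/309) = 0.25 m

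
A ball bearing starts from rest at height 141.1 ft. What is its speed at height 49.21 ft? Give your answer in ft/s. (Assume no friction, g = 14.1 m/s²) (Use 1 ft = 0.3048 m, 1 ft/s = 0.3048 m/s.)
Convert to SI: h₁−h₂ = 28.0081 m
mgh₁ = mgh₂ + ½mv² ⇒ v = √(2g(h₁−h₂)) = √(2·14.1·28.0081) = 28.1039 m/s = 92.2 ft/s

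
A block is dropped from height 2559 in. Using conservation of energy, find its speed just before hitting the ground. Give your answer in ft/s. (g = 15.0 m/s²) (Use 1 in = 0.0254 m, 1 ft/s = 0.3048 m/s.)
Convert to SI: h = 64.9986 m
mgh = ½mv² ⇒ v = √(2gh) = √(2·15.0·64.9986) = 44.1583 m/s = 144.9 ft/s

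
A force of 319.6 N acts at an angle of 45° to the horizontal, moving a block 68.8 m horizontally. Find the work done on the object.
W = F·d·cosθ = (319.6)(68.8)cos(45°) = 15550 J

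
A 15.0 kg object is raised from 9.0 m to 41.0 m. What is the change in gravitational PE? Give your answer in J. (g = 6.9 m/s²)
ΔPE = mgΔh = (15.0)(6.9)(32.0) = 3312 J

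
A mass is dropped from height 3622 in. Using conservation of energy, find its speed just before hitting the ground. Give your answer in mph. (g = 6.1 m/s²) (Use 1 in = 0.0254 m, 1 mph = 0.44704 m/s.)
Convert to SI: h = 91.9988 m
mgh = ½mv² ⇒ v = √(2gh) = √(2·6.1·91.9988) = 33.502 m/s = 74.94 mph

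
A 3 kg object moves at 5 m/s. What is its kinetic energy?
KE = ½mv² = ½(3)(5)² = 37.5 J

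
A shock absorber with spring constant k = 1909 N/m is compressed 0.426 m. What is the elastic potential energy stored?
PE = ½kx² = ½(1909)(0.426)² = 173.2 J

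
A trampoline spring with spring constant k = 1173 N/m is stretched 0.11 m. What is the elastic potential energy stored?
PE = ½kx² = ½(1173)(0.11)² = 7.097 J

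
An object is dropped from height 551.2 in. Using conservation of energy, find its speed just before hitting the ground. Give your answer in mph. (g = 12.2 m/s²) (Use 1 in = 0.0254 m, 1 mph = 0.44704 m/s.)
Convert to SI: h = 14.0005 m
mgh = ½mv² ⇒ v = √(2gh) = √(2·12.2·14.0005) = 18.4827 m/s = 41.34 mph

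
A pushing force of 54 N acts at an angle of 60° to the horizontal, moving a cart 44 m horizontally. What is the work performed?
W = F·d·cosθ = (54)(44)cos(60°) = 1188 J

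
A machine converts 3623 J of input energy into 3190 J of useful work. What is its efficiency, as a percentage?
η = W_out/W_in = 3190/3623 = 88.05%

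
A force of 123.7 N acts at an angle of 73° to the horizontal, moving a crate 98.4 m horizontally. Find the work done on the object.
W = F·d·cosθ = (123.7)(98.4)cos(73°) = 3559 J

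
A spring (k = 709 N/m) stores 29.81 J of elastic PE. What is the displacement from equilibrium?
x = √(2·PE/k) = √(2·29.81/709) = 0.29 m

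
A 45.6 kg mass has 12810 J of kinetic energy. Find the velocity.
v = √(2·KE/m) = √(2·12810/45.6) = 23.7 m/s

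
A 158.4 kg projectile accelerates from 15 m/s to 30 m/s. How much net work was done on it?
W = ΔKE = ½m(v₂² − v₁²) = ½(158.4)(30² − 15²) = 53460.0 J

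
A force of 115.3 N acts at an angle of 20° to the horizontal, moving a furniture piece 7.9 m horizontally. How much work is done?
W = F·d·cosθ = (115.3)(7.9)cos(20°) = 855.9 J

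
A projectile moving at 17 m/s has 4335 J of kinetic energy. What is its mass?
m = 2·KE/v² = 2·4335/(17)² = 30.0 kg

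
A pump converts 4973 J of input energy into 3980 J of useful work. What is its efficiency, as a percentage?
η = W_out/W_in = 3980/4973 = 80.03%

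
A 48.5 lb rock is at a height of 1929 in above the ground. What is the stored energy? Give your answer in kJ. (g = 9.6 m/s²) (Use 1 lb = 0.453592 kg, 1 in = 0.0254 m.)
Convert to SI: m = 21.9992 kg, h = 48.9966 m
PE = mgh = (21.9992)(9.6)(48.9966) = 10347.7 J = 10.35 kJ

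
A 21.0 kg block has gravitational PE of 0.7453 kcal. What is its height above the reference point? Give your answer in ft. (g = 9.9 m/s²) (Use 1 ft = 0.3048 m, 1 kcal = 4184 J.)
Convert to SI: m = 21.0 kg, PE = 3118.34 J
h = PE/(mg) = 3118.34/(21.0·9.9) = 14.9992 m = 49.21 ft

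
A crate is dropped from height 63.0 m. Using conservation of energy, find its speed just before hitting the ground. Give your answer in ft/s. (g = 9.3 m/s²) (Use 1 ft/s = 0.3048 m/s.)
mgh = ½mv² ⇒ v = √(2gh) = √(2·9.3·63.0) = 34.2316 m/s = 112.3 ft/s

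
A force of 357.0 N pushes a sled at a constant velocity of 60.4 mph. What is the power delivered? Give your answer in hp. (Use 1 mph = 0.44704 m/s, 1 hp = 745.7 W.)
Convert to SI: F = 357.0 N, v = 27.0012 m/s
P = Fv = (357.0)(27.0012) = 9639.43 W = 12.93 hp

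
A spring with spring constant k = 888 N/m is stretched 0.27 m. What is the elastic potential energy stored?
PE = ½kx² = ½(888)(0.27)² = 32.37 J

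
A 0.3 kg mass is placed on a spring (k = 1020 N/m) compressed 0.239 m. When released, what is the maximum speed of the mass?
½kx² = ½mv² ⇒ v = x√(k/m) = (0.239)√(1020/0.3) = 13.94 m/s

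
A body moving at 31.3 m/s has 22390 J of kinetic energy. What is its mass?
m = 2·KE/v² = 2·22390/(31.3)² = 45.71 kg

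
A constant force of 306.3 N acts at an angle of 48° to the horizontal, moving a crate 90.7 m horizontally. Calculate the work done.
W = F·d·cosθ = (306.3)(90.7)cos(48°) = 18590 J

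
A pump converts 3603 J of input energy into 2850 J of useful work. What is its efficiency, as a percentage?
η = W_out/W_in = 2850/3603 = 79.1%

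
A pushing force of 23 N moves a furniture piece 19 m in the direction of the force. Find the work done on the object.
W = F·d = (23)(19) = 437.0 J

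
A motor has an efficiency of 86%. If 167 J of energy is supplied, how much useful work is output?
W_out = η·W_in = 0.86·167 = 143.62 J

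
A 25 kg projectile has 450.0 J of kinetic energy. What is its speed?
v = √(2·KE/m) = √(2·450.0/25) = 6.0 m/s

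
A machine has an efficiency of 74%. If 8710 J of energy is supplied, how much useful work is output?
W_out = η·W_in = 0.74·8710 = 6445.4 J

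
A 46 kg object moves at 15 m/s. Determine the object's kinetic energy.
KE = ½mv² = ½(46)(15)² = 5175.0 J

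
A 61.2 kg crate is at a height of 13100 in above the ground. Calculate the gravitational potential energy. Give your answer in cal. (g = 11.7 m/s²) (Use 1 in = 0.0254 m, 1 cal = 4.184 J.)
Convert to SI: m = 61.2 kg, h = 332.74 m
PE = mgh = (61.2)(11.7)(332.74) = 238255 J = 56940 cal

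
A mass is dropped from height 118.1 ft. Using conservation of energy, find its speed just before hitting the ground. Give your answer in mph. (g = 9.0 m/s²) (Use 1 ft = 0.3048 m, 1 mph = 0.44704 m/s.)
Convert to SI: h = 35.9969 m
mgh = ½mv² ⇒ v = √(2gh) = √(2·9.0·35.9969) = 25.4547 m/s = 56.94 mph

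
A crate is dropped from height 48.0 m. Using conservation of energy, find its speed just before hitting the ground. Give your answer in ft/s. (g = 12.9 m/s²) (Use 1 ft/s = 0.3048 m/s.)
mgh = ½mv² ⇒ v = √(2gh) = √(2·12.9·48.0) = 35.1909 m/s = 115.5 ft/s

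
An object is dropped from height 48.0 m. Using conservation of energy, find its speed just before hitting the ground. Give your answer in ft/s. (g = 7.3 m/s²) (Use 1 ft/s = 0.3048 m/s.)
mgh = ½mv² ⇒ v = √(2gh) = √(2·7.3·48.0) = 26.4726 m/s = 86.85 ft/s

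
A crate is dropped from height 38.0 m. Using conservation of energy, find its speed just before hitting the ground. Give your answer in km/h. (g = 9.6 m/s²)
mgh = ½mv² ⇒ v = √(2gh) = √(2·9.6·38.0) = 27.0111 m/s = 97.24 km/h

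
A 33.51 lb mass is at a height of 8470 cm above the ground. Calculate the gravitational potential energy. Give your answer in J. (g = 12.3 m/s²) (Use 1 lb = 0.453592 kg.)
Convert to SI: m = 15.1999 kg, h = 84.7 m
PE = mgh = (15.1999)(12.3)(84.7) = 15840 J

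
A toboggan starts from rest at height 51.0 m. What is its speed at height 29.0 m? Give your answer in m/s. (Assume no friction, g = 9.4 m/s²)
mgh₁ = mgh₂ + ½mv² ⇒ v = √(2g(h₁−h₂)) = √(2·9.4·22.0) = 20.34 m/s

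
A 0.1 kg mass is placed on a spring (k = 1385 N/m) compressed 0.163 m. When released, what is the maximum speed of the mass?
½kx² = ½mv² ⇒ v = x√(k/m) = (0.163)√(1385/0.1) = 19.18 m/s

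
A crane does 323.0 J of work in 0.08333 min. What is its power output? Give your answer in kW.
Convert to SI: W = 323.0 J, t = 4.9998 s
P = W/t = 323.0/4.9998 = 64.6026 W = 0.0646 kW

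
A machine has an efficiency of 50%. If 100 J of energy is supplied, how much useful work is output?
W_out = η·W_in = 0.5·100 = 50.0 J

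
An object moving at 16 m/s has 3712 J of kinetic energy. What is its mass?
m = 2·KE/v² = 2·3712/(16)² = 29.0 kg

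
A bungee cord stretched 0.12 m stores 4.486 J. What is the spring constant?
k = 2·PE/x² = 2·4.486/(0.12)² = 623.1 N/m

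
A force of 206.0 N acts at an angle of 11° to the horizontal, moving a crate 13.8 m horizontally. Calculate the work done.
W = F·d·cosθ = (206.0)(13.8)cos(11°) = 2791 J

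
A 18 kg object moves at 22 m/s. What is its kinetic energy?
KE = ½mv² = ½(18)(22)² = 4356.0 J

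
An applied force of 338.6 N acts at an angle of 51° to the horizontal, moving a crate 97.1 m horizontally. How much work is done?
W = F·d·cosθ = (338.6)(97.1)cos(51°) = 20690 J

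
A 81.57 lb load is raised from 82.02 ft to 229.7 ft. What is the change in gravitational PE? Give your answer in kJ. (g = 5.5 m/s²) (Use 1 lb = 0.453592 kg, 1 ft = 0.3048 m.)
Convert to SI: m = 36.9995 kg, Δh = 45.0129 m
ΔPE = mgΔh = (36.9995)(5.5)(45.0129) = 9159.99 J = 9.16 kJ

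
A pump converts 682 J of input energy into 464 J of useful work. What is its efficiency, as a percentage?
η = W_out/W_in = 464/682 = 68.04%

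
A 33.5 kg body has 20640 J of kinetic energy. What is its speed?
v = √(2·KE/m) = √(2·20640/33.5) = 35.1 m/s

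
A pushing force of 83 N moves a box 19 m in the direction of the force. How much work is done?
W = F·d = (83)(19) = 1577 J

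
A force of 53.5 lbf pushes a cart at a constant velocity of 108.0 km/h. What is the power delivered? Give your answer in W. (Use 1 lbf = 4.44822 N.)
Convert to SI: F = 237.98 N, v = 30.0 m/s
P = Fv = (237.98)(30.0) = 7139 W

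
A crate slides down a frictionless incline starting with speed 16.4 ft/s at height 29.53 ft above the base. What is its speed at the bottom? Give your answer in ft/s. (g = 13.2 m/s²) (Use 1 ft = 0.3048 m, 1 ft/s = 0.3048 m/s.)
Convert to SI: v₀ = 4.99872 m/s, h = 9.00074 m
½mv₀² + mgh = ½mv² ⇒ v = √(v₀² + 2gh) = √(4.99872² + 2·13.2·9.00074) = 16.2051 m/s = 53.17 ft/s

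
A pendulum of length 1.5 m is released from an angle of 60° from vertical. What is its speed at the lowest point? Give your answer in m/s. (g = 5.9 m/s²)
h = L(1 − cosθ) = 1.5(1 − cos60°) = 0.75 m
v = √(2gh) = √(2·5.9·0.75) = 2.975 m/s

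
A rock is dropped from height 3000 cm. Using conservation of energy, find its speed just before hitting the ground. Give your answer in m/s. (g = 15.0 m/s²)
Convert to SI: h = 30.0 m
mgh = ½mv² ⇒ v = √(2gh) = √(2·15.0·30.0) = 30.0 m/s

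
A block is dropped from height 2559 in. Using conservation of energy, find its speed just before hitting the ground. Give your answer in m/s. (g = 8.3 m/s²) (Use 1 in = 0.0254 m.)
Convert to SI: h = 64.9986 m
mgh = ½mv² ⇒ v = √(2gh) = √(2·8.3·64.9986) = 32.85 m/s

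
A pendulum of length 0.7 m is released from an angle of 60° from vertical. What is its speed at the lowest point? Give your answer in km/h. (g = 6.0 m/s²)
h = L(1 − cosθ) = 0.7(1 − cos60°) = 0.35 m
v = √(2gh) = √(2·6.0·0.35) = 2.04939 m/s = 7.378 km/h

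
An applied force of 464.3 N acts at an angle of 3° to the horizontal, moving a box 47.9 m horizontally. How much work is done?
W = F·d·cosθ = (464.3)(47.9)cos(3°) = 22210 J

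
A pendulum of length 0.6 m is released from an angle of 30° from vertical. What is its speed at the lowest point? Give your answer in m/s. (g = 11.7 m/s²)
h = L(1 − cosθ) = 0.6(1 − cos30°) = 0.0803848 m
v = √(2gh) = √(2·11.7·0.0803848) = 1.371 m/s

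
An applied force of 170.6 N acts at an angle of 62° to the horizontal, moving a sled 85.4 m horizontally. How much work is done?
W = F·d·cosθ = (170.6)(85.4)cos(62°) = 6840 J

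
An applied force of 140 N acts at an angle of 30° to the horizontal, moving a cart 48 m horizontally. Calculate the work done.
W = F·d·cosθ = (140)(48)cos(30°) = 5820 J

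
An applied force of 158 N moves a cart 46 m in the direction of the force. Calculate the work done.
W = F·d = (158)(46) = 7268 J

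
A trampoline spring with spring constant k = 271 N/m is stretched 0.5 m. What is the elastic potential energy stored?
PE = ½kx² = ½(271)(0.5)² = 33.88 J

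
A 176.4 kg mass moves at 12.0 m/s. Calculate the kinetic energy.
KE = ½mv² = ½(176.4)(12.0)² = 12700 J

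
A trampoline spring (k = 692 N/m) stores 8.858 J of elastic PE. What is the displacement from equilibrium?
x = √(2·PE/k) = √(2·8.858/692) = 0.16 m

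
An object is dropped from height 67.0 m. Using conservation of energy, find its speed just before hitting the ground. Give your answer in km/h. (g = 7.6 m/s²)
mgh = ½mv² ⇒ v = √(2gh) = √(2·7.6·67.0) = 31.9124 m/s = 114.9 km/h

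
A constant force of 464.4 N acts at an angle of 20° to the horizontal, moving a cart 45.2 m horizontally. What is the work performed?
W = F·d·cosθ = (464.4)(45.2)cos(20°) = 19720 J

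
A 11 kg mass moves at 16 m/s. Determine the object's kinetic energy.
KE = ½mv² = ½(11)(16)² = 1408.0 J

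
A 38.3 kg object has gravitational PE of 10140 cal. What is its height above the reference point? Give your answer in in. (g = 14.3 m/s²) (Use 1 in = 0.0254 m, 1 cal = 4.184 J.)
Convert to SI: m = 38.3 kg, PE = 42425.8 J
h = PE/(mg) = 42425.8/(38.3·14.3) = 77.4631 m = 3050 in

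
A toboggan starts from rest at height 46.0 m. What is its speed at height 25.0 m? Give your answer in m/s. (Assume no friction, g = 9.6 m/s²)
mgh₁ = mgh₂ + ½mv² ⇒ v = √(2g(h₁−h₂)) = √(2·9.6·21.0) = 20.08 m/s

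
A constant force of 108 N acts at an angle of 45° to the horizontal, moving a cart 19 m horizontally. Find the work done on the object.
W = F·d·cosθ = (108)(19)cos(45°) = 1451 J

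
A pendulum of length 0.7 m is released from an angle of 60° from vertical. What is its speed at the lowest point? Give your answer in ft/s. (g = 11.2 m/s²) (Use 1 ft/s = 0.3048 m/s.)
h = L(1 − cosθ) = 0.7(1 − cos60°) = 0.35 m
v = √(2gh) = √(2·11.2·0.35) = 2.8 m/s = 9.186 ft/s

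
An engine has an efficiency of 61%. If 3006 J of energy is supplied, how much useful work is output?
W_out = η·W_in = 0.61·3006 = 1833.66 J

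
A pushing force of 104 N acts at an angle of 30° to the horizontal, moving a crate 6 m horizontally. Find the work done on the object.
W = F·d·cosθ = (104)(6)cos(30°) = 540.4 J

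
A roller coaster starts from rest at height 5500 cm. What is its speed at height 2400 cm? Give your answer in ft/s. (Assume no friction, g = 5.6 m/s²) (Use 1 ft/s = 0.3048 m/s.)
Convert to SI: h₁−h₂ = 31.0 m
mgh₁ = mgh₂ + ½mv² ⇒ v = √(2g(h₁−h₂)) = √(2·5.6·31.0) = 18.6333 m/s = 61.13 ft/s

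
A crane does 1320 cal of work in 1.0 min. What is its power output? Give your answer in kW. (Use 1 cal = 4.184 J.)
Convert to SI: W = 5522.88 J, t = 60.0 s
P = W/t = 5522.88/60.0 = 92.048 W = 0.09205 kW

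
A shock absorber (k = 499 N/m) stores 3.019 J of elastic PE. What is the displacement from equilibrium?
x = √(2·PE/k) = √(2·3.019/499) = 0.11 m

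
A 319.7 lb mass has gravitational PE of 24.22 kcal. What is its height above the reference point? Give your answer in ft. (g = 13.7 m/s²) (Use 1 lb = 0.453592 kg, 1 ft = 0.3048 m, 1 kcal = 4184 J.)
Convert to SI: m = 145.013 kg, PE = 101336 J
h = PE/(mg) = 101336/(145.013·13.7) = 51.0079 m = 167.3 ft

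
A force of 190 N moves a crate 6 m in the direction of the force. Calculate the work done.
W = F·d = (190)(6) = 1140 J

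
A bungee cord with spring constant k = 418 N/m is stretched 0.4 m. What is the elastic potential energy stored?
PE = ½kx² = ½(418)(0.4)² = 33.44 J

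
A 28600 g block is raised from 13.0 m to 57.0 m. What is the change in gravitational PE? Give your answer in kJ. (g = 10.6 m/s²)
Convert to SI: m = 28.6 kg, Δh = 44.0 m
ΔPE = mgΔh = (28.6)(10.6)(44.0) = 13339.0 J = 13.34 kJ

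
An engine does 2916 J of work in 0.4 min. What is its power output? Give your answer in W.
Convert to SI: W = 2916.0 J, t = 24.0 s
P = W/t = 2916.0/24.0 = 121.5 W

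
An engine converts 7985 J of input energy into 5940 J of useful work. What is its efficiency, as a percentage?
η = W_out/W_in = 5940/7985 = 74.39%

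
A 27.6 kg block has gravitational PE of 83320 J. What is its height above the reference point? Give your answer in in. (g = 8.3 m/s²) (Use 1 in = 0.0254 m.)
h = PE/(mg) = 83320.0/(27.6·8.3) = 363.716 m = 14320 in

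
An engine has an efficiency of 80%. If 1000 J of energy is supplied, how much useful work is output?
W_out = η·W_in = 0.8·1000 = 800.0 J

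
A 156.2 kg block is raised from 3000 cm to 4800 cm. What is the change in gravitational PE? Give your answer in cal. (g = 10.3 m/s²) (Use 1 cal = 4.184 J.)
Convert to SI: m = 156.2 kg, Δh = 18.0 m
ΔPE = mgΔh = (156.2)(10.3)(18.0) = 28959.5 J = 6921 cal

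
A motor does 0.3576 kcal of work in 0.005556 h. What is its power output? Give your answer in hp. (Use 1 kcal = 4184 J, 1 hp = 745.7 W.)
Convert to SI: W = 1496.2 J, t = 20.0016 s
P = W/t = 1496.2/20.0016 = 74.8039 W = 0.1003 hp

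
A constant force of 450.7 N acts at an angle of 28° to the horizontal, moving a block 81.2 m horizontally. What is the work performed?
W = F·d·cosθ = (450.7)(81.2)cos(28°) = 32310 J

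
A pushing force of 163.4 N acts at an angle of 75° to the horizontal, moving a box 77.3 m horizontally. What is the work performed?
W = F·d·cosθ = (163.4)(77.3)cos(75°) = 3269 J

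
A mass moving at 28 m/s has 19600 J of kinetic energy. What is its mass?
m = 2·KE/v² = 2·19600/(28)² = 50.0 kg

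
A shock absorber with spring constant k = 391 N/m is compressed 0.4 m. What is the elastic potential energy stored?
PE = ½kx² = ½(391)(0.4)² = 31.28 J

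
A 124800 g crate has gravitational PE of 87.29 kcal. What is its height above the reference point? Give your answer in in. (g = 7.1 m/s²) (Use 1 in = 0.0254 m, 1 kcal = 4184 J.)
Convert to SI: m = 124.8 kg, PE = 365221 J
h = PE/(mg) = 365221/(124.8·7.1) = 412.177 m = 16230 in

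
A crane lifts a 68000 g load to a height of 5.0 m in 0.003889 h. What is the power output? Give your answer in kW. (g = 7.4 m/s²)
Convert to SI: m = 68.0 kg, h = 5.0 m, t = 14.0004 s
P = mgh/t = (68.0)(7.4)(5.0)/14.0004 = 179.709 W = 0.1797 kW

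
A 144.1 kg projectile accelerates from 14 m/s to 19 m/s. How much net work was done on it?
W = ΔKE = ½m(v₂² − v₁²) = ½(144.1)(19² − 14²) = 11888.25 J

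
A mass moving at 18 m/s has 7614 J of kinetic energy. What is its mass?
m = 2·KE/v² = 2·7614/(18)² = 47.0 kg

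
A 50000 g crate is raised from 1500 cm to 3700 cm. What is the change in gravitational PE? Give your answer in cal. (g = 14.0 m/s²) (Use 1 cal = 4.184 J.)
Convert to SI: m = 50.0 kg, Δh = 22.0 m
ΔPE = mgΔh = (50.0)(14.0)(22.0) = 15400.0 J = 3681 cal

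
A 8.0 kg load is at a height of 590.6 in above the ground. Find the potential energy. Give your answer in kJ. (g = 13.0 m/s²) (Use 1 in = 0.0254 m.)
Convert to SI: m = 8.0 kg, h = 15.0012 m
PE = mgh = (8.0)(13.0)(15.0012) = 1560.13 J = 1.56 kJ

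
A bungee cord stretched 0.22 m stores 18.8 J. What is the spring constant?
k = 2·PE/x² = 2·18.8/(0.22)² = 776.9 N/m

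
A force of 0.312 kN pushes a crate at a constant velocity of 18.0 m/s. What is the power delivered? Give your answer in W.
Convert to SI: F = 312.0 N, v = 18.0 m/s
P = Fv = (312.0)(18.0) = 5616 W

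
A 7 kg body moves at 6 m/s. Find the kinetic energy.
KE = ½mv² = ½(7)(6)² = 126.0 J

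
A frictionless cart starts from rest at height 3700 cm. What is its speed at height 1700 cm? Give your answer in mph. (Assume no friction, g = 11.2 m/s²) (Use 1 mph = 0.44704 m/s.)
Convert to SI: h₁−h₂ = 20.0 m
mgh₁ = mgh₂ + ½mv² ⇒ v = √(2g(h₁−h₂)) = √(2·11.2·20.0) = 21.166 m/s = 47.35 mph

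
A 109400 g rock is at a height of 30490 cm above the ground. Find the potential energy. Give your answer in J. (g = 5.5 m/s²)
Convert to SI: m = 109.4 kg, h = 304.9 m
PE = mgh = (109.4)(5.5)(304.9) = 183500 J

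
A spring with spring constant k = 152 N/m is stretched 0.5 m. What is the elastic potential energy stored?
PE = ½kx² = ½(152)(0.5)² = 19.0 J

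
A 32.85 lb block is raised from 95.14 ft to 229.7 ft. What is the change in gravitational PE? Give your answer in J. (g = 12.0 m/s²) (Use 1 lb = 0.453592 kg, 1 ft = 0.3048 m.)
Convert to SI: m = 14.9005 kg, Δh = 41.0139 m
ΔPE = mgΔh = (14.9005)(12.0)(41.0139) = 7334 J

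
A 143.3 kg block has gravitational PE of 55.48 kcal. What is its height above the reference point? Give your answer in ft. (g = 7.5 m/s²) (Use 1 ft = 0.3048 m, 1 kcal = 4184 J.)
Convert to SI: m = 143.3 kg, PE = 232128 J
h = PE/(mg) = 232128/(143.3·7.5) = 215.984 m = 708.6 ft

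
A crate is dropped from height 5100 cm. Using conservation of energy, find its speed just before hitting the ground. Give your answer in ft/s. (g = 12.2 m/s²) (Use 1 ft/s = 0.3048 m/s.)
Convert to SI: h = 51.0 m
mgh = ½mv² ⇒ v = √(2gh) = √(2·12.2·51.0) = 35.2761 m/s = 115.7 ft/s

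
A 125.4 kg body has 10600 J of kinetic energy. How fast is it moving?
v = √(2·KE/m) = √(2·10600/125.4) = 13.0 m/s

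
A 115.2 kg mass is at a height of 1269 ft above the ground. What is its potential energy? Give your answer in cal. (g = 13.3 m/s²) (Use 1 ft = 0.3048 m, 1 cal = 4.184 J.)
Convert to SI: m = 115.2 kg, h = 386.791 m
PE = mgh = (115.2)(13.3)(386.791) = 592626 J = 141600 cal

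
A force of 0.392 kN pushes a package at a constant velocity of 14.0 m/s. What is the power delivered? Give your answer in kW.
Convert to SI: F = 392.0 N, v = 14.0 m/s
P = Fv = (392.0)(14.0) = 5488.0 W = 5.488 kW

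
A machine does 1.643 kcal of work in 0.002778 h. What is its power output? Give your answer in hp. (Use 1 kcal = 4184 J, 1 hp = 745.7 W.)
Convert to SI: W = 6874.31 J, t = 10.0008 s
P = W/t = 6874.31/10.0008 = 687.376 W = 0.9218 hp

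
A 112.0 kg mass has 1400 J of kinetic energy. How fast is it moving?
v = √(2·KE/m) = √(2·1400/112.0) = 5.0 m/s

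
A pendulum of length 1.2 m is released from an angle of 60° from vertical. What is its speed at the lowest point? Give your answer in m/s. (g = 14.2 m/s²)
h = L(1 − cosθ) = 1.2(1 − cos60°) = 0.6 m
v = √(2gh) = √(2·14.2·0.6) = 4.128 m/s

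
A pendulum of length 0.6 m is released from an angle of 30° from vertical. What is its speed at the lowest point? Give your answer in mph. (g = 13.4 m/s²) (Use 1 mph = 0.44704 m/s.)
h = L(1 − cosθ) = 0.6(1 − cos30°) = 0.0803848 m
v = √(2gh) = √(2·13.4·0.0803848) = 1.46776 m/s = 3.283 mph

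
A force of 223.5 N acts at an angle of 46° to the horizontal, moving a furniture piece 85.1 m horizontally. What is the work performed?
W = F·d·cosθ = (223.5)(85.1)cos(46°) = 13210 J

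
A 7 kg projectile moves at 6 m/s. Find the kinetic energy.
KE = ½mv² = ½(7)(6)² = 126.0 J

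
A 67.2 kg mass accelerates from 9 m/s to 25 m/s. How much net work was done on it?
W = ΔKE = ½m(v₂² − v₁²) = ½(67.2)(25² − 9²) = 18278.4 J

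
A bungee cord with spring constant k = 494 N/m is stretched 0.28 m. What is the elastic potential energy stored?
PE = ½kx² = ½(494)(0.28)² = 19.36 J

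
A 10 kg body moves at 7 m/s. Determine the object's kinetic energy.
KE = ½mv² = ½(10)(7)² = 245.0 J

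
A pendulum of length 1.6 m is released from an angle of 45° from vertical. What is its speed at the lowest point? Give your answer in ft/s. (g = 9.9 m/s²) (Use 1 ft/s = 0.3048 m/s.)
h = L(1 − cosθ) = 1.6(1 − cos45°) = 0.468629 m
v = √(2gh) = √(2·9.9·0.468629) = 3.04612 m/s = 9.994 ft/s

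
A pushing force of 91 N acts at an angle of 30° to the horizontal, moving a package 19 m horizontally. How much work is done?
W = F·d·cosθ = (91)(19)cos(30°) = 1497 J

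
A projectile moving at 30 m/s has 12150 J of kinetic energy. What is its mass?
m = 2·KE/v² = 2·12150/(30)² = 27.0 kg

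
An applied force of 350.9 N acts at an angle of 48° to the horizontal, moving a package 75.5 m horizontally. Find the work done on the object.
W = F·d·cosθ = (350.9)(75.5)cos(48°) = 17730 J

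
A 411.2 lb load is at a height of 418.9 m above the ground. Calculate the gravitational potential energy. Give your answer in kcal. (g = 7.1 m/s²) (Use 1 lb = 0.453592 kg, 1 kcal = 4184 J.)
Convert to SI: m = 186.517 kg, h = 418.9 m
PE = mgh = (186.517)(7.1)(418.9) = 554737 J = 132.6 kcal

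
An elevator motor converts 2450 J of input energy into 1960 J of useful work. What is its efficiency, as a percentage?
η = W_out/W_in = 1960/2450 = 80.0%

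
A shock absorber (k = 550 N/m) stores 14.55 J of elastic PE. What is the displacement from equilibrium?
x = √(2·PE/k) = √(2·14.55/550) = 0.23 m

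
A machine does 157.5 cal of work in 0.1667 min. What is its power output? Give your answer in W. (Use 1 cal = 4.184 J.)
Convert to SI: W = 658.98 J, t = 10.002 s
P = W/t = 658.98/10.002 = 65.88 W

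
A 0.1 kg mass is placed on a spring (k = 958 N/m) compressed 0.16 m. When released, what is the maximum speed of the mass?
½kx² = ½mv² ⇒ v = x√(k/m) = (0.16)√(958/0.1) = 15.66 m/s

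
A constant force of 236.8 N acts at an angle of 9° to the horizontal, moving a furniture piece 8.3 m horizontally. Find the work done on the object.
W = F·d·cosθ = (236.8)(8.3)cos(9°) = 1941 J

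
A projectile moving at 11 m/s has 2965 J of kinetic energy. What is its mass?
m = 2·KE/v² = 2·2965/(11)² = 49.01 kg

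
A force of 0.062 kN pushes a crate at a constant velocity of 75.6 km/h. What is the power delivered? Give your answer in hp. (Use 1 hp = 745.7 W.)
Convert to SI: F = 62.0 N, v = 21.0 m/s
P = Fv = (62.0)(21.0) = 1302.0 W = 1.746 hp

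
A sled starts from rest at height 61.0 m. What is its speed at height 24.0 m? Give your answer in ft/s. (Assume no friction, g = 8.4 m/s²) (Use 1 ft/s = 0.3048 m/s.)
mgh₁ = mgh₂ + ½mv² ⇒ v = √(2g(h₁−h₂)) = √(2·8.4·37.0) = 24.9319 m/s = 81.8 ft/s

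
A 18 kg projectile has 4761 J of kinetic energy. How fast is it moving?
v = √(2·KE/m) = √(2·4761/18) = 23.0 m/s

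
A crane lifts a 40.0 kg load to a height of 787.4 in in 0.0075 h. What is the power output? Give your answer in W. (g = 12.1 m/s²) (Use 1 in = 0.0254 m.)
Convert to SI: m = 40.0 kg, h = 20.0 m, t = 27.0 s
P = mgh/t = (40.0)(12.1)(20.0)/27.0 = 358.5 W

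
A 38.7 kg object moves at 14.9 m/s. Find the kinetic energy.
KE = ½mv² = ½(38.7)(14.9)² = 4296 J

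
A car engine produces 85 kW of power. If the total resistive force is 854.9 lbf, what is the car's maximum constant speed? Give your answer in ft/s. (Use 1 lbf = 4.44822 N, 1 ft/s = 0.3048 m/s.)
Convert to SI: F = 3802.78 N
P = Fv ⇒ v = P/F = 85000 W/3802.78 N = 22.352 m/s = 73.33 ft/s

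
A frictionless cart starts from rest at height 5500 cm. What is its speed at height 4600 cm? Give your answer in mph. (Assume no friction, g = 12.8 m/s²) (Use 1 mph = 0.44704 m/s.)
Convert to SI: h₁−h₂ = 9.0 m
mgh₁ = mgh₂ + ½mv² ⇒ v = √(2g(h₁−h₂)) = √(2·12.8·9.0) = 15.1789 m/s = 33.95 mph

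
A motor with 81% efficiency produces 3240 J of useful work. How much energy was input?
W_in = W_out/η = 3240/0.81 = 4000 J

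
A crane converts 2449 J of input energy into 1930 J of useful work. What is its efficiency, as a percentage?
η = W_out/W_in = 1930/2449 = 78.81%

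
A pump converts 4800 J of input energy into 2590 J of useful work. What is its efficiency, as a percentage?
η = W_out/W_in = 2590/4800 = 53.96%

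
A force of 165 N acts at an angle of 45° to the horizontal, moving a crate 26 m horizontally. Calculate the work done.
W = F·d·cosθ = (165)(26)cos(45°) = 3033 J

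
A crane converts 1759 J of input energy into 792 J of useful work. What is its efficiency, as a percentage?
η = W_out/W_in = 792/1759 = 45.03%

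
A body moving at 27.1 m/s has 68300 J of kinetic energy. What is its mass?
m = 2·KE/v² = 2·68300/(27.1)² = 186.0 kg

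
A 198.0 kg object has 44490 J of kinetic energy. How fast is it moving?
v = √(2·KE/m) = √(2·44490/198.0) = 21.2 m/s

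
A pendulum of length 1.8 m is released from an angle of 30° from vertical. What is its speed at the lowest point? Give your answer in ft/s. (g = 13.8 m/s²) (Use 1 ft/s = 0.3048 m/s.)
h = L(1 − cosθ) = 1.8(1 − cos30°) = 0.241154 m
v = √(2gh) = √(2·13.8·0.241154) = 2.57989 m/s = 8.464 ft/s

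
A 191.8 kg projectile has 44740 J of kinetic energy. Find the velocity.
v = √(2·KE/m) = √(2·44740/191.8) = 21.6 m/s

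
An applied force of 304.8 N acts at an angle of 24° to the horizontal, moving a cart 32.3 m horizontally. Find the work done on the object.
W = F·d·cosθ = (304.8)(32.3)cos(24°) = 8994 J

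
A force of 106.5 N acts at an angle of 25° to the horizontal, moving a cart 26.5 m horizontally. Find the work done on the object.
W = F·d·cosθ = (106.5)(26.5)cos(25°) = 2558 J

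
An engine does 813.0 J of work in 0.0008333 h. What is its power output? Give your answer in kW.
Convert to SI: W = 813.0 J, t = 2.99988 s
P = W/t = 813.0/2.99988 = 271.011 W = 0.271 kW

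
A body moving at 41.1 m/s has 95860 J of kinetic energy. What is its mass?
m = 2·KE/v² = 2·95860/(41.1)² = 113.5 kg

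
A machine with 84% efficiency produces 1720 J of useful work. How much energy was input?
W_in = W_out/η = 1720/0.84 = 2048 J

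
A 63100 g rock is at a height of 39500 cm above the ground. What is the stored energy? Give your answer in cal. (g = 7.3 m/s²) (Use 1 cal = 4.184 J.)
Convert to SI: m = 63.1 kg, h = 395.0 m
PE = mgh = (63.1)(7.3)(395.0) = 181949 J = 43490 cal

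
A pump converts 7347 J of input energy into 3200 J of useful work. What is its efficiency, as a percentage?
η = W_out/W_in = 3200/7347 = 43.56%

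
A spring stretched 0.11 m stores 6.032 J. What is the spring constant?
k = 2·PE/x² = 2·6.032/(0.11)² = 997.0 N/m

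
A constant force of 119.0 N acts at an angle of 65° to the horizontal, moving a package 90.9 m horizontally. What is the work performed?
W = F·d·cosθ = (119.0)(90.9)cos(65°) = 4572 J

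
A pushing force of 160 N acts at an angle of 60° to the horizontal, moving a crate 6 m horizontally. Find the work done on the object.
W = F·d·cosθ = (160)(6)cos(60°) = 480.0 J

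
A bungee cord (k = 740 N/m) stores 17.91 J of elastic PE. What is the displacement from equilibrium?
x = √(2·PE/k) = √(2·17.91/740) = 0.22 m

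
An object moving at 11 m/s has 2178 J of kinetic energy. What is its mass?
m = 2·KE/v² = 2·2178/(11)² = 36.0 kg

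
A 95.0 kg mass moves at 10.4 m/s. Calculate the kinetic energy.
KE = ½mv² = ½(95.0)(10.4)² = 5138 J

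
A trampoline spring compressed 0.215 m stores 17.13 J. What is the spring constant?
k = 2·PE/x² = 2·17.13/(0.215)² = 741.2 N/m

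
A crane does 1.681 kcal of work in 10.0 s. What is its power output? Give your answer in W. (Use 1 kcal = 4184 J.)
Convert to SI: W = 7033.3 J, t = 10.0 s
P = W/t = 7033.3/10.0 = 703.3 W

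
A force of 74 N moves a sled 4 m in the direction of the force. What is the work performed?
W = F·d = (74)(4) = 296.0 J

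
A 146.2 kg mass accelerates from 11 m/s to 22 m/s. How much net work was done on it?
W = ΔKE = ½m(v₂² − v₁²) = ½(146.2)(22² − 11²) = 26535.3 J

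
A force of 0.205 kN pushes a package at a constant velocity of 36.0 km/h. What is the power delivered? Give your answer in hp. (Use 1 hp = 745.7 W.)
Convert to SI: F = 205.0 N, v = 10.0 m/s
P = Fv = (205.0)(10.0) = 2050.0 W = 2.749 hp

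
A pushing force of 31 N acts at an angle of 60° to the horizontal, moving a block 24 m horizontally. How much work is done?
W = F·d·cosθ = (31)(24)cos(60°) = 372.0 J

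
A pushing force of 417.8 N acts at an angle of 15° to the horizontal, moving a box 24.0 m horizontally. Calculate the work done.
W = F·d·cosθ = (417.8)(24.0)cos(15°) = 9686 J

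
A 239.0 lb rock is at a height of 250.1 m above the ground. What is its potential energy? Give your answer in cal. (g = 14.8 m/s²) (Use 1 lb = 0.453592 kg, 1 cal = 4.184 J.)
Convert to SI: m = 108.408 kg, h = 250.1 m
PE = mgh = (108.408)(14.8)(250.1) = 401272 J = 95910 cal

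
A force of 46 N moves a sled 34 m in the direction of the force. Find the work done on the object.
W = F·d = (46)(34) = 1564 J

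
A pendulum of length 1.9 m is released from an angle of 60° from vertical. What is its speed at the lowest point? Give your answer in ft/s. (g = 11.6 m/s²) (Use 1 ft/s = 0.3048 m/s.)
h = L(1 − cosθ) = 1.9(1 − cos60°) = 0.95 m
v = √(2gh) = √(2·11.6·0.95) = 4.69468 m/s = 15.4 ft/s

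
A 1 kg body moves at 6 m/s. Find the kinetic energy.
KE = ½mv² = ½(1)(6)² = 18.0 J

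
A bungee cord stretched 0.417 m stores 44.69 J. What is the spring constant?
k = 2·PE/x² = 2·44.69/(0.417)² = 514.0 N/m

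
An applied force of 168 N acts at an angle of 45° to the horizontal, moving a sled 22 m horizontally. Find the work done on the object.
W = F·d·cosθ = (168)(22)cos(45°) = 2613 J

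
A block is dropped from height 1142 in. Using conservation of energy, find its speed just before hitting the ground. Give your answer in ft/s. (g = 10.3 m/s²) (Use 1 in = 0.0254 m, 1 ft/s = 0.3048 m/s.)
Convert to SI: h = 29.0068 m
mgh = ½mv² ⇒ v = √(2gh) = √(2·10.3·29.0068) = 24.4446 m/s = 80.2 ft/s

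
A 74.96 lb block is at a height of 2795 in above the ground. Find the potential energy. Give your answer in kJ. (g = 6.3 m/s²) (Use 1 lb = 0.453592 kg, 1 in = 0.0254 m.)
Convert to SI: m = 34.0013 kg, h = 70.993 m
PE = mgh = (34.0013)(6.3)(70.993) = 15207.3 J = 15.21 kJ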